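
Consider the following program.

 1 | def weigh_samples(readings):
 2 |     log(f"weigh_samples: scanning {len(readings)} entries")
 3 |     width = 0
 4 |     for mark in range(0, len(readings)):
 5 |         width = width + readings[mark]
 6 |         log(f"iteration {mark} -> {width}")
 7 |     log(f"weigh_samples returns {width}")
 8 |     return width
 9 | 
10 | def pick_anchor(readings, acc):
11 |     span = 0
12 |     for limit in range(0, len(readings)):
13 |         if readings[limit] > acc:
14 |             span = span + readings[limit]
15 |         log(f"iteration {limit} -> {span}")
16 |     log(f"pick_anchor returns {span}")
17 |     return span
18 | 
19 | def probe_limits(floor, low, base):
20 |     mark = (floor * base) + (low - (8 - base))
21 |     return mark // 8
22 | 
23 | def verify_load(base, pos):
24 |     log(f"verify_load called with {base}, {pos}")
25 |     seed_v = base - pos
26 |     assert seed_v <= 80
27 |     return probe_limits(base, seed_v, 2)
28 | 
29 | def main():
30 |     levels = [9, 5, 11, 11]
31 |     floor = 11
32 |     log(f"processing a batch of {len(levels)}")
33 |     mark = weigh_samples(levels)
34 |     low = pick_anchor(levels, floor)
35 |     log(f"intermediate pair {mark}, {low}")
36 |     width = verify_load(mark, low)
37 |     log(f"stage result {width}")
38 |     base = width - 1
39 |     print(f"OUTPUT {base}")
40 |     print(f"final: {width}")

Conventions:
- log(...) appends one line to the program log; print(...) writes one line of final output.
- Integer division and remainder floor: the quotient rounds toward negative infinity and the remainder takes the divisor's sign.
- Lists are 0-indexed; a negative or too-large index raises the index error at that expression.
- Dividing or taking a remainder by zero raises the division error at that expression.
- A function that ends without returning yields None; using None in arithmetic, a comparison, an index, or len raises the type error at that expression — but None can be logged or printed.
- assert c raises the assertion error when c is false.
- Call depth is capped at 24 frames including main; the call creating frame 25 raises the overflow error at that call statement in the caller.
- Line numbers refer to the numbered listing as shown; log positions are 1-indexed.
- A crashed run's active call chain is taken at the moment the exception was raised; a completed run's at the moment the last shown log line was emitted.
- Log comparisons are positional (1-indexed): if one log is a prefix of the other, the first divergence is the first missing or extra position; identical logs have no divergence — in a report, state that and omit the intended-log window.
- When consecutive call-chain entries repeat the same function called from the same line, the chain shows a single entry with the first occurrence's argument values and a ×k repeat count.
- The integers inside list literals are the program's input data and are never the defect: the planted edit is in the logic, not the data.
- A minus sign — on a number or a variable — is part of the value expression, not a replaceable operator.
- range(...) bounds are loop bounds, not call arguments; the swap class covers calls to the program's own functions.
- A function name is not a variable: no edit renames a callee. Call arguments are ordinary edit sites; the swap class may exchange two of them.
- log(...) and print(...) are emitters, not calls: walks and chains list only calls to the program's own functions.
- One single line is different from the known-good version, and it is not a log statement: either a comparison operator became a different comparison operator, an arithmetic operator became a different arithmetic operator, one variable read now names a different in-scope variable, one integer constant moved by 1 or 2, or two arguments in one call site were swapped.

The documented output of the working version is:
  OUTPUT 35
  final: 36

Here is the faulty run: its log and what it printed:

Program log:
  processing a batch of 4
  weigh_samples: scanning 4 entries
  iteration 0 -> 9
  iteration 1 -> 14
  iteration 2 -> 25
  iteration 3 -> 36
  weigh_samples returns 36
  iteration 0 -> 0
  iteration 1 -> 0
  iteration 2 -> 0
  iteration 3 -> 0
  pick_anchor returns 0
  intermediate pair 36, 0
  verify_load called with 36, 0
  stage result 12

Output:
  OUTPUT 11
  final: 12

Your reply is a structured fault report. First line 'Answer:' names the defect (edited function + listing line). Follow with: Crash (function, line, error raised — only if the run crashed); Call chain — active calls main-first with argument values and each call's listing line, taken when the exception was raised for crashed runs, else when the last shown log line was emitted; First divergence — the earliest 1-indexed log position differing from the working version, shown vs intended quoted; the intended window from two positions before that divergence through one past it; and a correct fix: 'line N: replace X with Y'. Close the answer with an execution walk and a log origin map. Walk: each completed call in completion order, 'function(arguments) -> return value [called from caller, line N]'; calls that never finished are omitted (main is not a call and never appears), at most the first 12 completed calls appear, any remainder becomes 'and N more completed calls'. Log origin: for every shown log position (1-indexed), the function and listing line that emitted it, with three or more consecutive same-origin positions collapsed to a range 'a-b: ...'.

Answer: the defect is in probe_limits at line 20.
The tell: At log position 15 the runs split — shown 'stage result 12', but the working version logs 'stage result 36'.
Call chain: main.
First divergence: position 15; shown 'stage result 12' vs intended 'stage result 36'.
Intended log window:
  13: intermediate pair 36, 0
  14: verify_load called with 36, 0
  15: stage result 36
Execution walk:
  weigh_samples([9, 5, 11, 11]) -> 36  [called from main, line 33]
  pick_anchor([9, 5, 11, 11], 11) -> 0  [called from main, line 34]
  probe_limits(36, 36, 2) -> 12  [called from verify_load, line 27]
  verify_load(36, 0) -> 12  [called from main, line 36]
Log line origins:
  1 — main, line 32
  2 — weigh_samples, line 2
  3-6 — weigh_samples, line 6
  7 — weigh_samples, line 7
  8-11 — pick_anchor, line 15
  12 — pick_anchor, line 16
  13 — main, line 35
  14 — verify_load, line 24
  15 — main, line 37
A correct fix: line 20: replace `low - (8 - base)` with `low * (8 - base)`.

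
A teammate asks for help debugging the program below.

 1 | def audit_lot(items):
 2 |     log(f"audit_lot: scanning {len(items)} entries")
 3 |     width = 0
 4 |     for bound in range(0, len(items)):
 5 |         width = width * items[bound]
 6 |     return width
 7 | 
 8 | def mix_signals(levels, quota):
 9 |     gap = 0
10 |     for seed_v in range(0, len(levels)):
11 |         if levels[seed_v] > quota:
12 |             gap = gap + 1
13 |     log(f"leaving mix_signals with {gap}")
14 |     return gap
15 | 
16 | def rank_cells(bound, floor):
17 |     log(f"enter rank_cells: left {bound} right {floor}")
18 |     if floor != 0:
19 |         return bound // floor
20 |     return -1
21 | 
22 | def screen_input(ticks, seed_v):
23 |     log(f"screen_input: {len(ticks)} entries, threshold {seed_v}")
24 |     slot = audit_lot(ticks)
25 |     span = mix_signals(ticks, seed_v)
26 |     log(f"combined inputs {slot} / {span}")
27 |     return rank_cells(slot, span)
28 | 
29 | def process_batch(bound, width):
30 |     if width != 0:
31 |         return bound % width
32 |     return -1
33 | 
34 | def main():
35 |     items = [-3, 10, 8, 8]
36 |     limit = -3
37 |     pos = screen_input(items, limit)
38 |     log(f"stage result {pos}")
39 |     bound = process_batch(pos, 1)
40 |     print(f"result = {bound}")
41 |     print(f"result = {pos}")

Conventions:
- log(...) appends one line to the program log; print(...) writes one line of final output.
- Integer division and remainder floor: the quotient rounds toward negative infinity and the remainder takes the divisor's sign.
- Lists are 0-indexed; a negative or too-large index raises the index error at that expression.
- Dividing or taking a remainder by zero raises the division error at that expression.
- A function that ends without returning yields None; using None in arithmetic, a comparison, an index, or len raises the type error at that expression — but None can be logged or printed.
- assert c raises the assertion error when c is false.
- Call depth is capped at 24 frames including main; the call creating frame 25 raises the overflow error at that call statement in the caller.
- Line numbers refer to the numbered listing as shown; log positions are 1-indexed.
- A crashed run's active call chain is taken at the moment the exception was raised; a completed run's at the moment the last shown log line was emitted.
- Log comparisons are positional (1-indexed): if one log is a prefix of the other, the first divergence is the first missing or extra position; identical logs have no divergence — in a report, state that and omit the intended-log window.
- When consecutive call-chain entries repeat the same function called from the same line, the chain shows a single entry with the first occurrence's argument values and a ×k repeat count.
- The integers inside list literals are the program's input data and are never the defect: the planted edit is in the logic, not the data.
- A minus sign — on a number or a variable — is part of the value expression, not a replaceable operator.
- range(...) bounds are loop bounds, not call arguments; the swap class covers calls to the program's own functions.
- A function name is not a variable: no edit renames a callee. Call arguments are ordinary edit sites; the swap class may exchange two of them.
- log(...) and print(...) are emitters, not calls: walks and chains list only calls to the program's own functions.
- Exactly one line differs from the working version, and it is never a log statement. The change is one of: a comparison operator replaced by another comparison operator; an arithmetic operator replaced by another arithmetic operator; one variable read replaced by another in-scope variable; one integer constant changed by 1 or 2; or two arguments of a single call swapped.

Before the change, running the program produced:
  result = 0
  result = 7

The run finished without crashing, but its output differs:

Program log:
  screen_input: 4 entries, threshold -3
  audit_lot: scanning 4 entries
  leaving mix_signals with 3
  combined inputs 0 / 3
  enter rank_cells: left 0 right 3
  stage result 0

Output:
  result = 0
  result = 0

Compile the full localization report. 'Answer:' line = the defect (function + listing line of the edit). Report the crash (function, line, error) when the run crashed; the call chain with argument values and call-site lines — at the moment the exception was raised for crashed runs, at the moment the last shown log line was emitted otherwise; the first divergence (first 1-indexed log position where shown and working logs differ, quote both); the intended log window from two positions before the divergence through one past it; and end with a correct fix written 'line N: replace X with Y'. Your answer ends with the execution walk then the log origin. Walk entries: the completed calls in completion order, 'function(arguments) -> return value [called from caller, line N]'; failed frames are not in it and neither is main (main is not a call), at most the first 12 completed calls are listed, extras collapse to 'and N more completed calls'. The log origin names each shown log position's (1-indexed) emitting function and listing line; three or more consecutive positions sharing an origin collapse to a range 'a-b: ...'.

Answer: the defect is in audit_lot at line 5.
The tell: The earliest visible damage is log position 4 — 'combined inputs 0 / 3' rather than the intended 'combined inputs 23 / 3'.
Call chain: main.
First divergence: position 4 — the shown line 'combined inputs 0 / 3' should read 'combined inputs 23 / 3'.
Intended log window:
  2: audit_lot: scanning 4 entries
  3: leaving mix_signals with 3
  4: combined inputs 23 / 3
  5: enter rank_cells: left 23 right 3
Execution walk:
  audit_lot([-3, 10, 8, 8]) -> 0  [called from screen_input, line 24]
  mix_signals([-3, 10, 8, 8], -3) -> 3  [called from screen_input, line 25]
  rank_cells(0, 3) -> 0  [called from screen_input, line 27]
  screen_input([-3, 10, 8, 8], -3) -> 0  [called from main, line 37]
  process_batch(0, 1) -> 0  [called from main, line 39]
Log line origins:
  1: logged in screen_input at line 23
  2: logged in audit_lot at line 2
  3: logged in mix_signals at line 13
  4: logged in screen_input at line 26
  5: logged in rank_cells at line 17
  6: logged in main at line 38
A correct fix: line 5: replace `*` with `+`.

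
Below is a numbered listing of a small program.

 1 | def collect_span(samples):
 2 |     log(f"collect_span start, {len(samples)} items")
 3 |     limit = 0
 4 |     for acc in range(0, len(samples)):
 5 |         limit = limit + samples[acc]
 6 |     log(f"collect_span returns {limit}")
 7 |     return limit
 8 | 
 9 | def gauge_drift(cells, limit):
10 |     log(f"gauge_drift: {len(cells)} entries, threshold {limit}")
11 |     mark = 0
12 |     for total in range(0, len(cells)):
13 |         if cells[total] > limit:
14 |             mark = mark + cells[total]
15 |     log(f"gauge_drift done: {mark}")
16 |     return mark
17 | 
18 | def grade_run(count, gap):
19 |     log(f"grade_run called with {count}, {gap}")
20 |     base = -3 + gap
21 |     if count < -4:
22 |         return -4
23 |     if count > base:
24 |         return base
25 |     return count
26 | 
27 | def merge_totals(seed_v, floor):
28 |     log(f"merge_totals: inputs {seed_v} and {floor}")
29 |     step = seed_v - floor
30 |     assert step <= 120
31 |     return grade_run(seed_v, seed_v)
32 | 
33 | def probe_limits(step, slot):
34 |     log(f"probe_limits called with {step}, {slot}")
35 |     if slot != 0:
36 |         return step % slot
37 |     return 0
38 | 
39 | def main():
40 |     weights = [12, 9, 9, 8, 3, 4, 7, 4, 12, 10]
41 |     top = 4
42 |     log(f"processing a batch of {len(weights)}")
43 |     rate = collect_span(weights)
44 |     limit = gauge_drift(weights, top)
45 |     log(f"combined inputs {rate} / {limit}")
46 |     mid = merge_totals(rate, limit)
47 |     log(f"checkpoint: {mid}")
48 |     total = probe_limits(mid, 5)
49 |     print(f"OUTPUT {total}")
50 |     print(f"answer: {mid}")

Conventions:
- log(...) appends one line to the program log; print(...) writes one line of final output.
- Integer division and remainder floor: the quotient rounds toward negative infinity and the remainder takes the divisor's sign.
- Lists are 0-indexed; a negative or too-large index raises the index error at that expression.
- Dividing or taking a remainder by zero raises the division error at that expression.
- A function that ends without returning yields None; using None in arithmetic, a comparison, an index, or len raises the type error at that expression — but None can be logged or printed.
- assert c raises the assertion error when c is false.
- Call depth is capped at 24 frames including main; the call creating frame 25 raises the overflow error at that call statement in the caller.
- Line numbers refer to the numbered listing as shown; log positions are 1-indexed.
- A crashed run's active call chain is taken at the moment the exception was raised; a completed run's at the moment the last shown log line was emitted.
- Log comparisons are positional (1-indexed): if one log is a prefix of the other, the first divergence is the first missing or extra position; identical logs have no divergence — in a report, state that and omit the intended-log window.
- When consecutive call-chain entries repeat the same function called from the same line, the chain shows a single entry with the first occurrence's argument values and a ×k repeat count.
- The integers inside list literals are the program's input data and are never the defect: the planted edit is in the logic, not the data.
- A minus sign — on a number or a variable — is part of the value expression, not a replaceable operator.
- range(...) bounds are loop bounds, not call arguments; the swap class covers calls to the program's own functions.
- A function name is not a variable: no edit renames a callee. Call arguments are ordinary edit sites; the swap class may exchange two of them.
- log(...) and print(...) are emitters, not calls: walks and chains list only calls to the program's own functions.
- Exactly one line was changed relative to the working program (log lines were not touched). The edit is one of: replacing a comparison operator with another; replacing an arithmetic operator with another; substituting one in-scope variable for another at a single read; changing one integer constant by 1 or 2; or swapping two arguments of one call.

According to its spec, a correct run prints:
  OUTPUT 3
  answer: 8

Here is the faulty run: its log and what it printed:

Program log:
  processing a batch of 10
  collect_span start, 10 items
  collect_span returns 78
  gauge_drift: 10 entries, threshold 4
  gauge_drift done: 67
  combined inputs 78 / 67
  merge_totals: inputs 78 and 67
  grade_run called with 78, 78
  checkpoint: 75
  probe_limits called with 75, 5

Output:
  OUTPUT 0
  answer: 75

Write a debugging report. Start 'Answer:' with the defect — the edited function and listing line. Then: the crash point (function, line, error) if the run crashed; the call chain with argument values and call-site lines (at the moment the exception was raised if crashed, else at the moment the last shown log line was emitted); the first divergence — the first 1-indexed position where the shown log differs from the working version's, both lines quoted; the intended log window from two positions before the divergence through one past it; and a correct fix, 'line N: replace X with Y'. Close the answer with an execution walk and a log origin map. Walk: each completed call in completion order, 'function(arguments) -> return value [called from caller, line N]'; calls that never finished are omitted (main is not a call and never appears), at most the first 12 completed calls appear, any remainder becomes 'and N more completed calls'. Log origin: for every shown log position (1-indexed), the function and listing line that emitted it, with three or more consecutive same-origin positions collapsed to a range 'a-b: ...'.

Answer: the defect is in merge_totals at line 31.
Key observation: Log line 8 is where behavior first shows: 'grade_run called with 78, 78' appears instead of 'grade_run called with 78, 11'.
Call chain: main -> probe_limits(75, 5) (called at line 48).
First divergence: position 8; shown 'grade_run called with 78, 78' vs intended 'grade_run called with 78, 11'.
Intended log window:
  6: combined inputs 78 / 67
  7: merge_totals: inputs 78 and 67
  8: grade_run called with 78, 11
  9: checkpoint: 8
Execution walk:
  collect_span([12, 9, 9, 8, 3, 4, 7, 4, 12, 10]) -> 78  [called from main, line 43]
  gauge_drift([12, 9, 9, 8, 3, 4, 7, 4, 12, 10], 4) -> 67  [called from main, line 44]
  grade_run(78, 78) -> 75  [called from merge_totals, line 31]
  merge_totals(78, 67) -> 75  [called from main, line 46]
  probe_limits(75, 5) -> 0  [called from main, line 48]
Log origin:
  1: emitted by main (line 42)
  2: emitted by collect_span (line 2)
  3: emitted by collect_span (line 6)
  4: emitted by gauge_drift (line 10)
  5: emitted by gauge_drift (line 15)
  6: emitted by main (line 45)
  7: emitted by merge_totals (line 28)
  8: emitted by grade_run (line 19)
  9: emitted by main (line 47)
  10: emitted by probe_limits (line 34)
A correct fix: line 31: replace `grade_run(seed_v, seed_v)` with `grade_run(seed_v, step)`.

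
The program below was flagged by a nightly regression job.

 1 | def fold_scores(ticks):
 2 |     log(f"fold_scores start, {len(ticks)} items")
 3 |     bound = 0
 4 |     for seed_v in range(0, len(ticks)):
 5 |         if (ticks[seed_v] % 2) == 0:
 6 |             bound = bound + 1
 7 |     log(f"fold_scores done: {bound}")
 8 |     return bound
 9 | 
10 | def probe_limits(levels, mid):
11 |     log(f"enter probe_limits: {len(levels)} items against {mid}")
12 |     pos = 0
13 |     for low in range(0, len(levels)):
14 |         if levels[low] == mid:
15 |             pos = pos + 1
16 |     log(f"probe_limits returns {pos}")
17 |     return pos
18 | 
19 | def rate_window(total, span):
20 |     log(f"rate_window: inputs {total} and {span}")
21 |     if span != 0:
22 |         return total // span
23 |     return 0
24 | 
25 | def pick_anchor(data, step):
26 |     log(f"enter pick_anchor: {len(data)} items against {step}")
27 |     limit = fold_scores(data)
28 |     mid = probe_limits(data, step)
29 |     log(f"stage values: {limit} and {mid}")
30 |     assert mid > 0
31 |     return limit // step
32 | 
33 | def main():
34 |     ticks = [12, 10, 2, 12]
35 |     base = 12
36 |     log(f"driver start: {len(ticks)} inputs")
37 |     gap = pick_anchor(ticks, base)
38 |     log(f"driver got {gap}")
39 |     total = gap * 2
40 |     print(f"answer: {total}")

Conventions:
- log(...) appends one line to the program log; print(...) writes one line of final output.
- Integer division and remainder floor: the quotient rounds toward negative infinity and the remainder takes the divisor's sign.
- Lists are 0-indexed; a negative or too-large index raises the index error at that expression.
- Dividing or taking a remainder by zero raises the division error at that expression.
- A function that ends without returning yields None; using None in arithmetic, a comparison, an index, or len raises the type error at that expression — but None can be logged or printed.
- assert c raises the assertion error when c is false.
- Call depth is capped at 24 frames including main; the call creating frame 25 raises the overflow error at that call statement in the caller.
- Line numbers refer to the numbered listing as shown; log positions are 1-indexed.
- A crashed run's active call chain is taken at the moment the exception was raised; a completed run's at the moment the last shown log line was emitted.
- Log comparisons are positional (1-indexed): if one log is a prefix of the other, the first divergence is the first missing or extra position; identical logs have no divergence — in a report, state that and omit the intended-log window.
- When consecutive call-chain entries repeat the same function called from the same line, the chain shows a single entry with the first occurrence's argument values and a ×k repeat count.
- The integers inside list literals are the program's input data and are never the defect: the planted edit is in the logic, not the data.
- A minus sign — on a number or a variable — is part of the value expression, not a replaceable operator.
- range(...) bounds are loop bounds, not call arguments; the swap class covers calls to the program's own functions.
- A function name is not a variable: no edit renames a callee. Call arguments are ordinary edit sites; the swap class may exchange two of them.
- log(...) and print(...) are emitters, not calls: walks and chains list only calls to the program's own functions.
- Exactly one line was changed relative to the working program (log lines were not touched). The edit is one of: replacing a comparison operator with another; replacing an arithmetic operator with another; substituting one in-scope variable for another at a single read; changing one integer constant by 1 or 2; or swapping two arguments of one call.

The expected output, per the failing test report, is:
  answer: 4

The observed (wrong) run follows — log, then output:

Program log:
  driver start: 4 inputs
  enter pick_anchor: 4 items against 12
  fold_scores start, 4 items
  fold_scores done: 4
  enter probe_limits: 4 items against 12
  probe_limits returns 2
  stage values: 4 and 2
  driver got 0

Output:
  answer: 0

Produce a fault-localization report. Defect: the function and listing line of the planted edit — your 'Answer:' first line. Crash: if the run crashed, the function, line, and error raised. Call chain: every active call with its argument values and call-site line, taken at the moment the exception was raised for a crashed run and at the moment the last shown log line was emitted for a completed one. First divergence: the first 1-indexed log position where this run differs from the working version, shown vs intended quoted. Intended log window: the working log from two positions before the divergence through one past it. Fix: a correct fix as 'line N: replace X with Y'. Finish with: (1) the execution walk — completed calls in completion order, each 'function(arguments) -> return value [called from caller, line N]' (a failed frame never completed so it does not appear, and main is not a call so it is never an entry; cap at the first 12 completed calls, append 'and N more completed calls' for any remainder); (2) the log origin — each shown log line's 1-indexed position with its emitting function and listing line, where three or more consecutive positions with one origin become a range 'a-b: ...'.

Answer: the defect is in pick_anchor at line 31.
Key fact: Everything matches until log position 8, which reads 'driver got 0' in place of 'driver got 2'.
Call chain: main.
First divergence: position 8 — shown 'driver got 0', intended 'driver got 2'.
Intended log window:
  6: probe_limits returns 2
  7: stage values: 4 and 2
  8: driver got 2
Execution walk:
  fold_scores([12, 10, 2, 12]) -> 4  [called from pick_anchor, line 27]
  probe_limits([12, 10, 2, 12], 12) -> 2  [called from pick_anchor, line 28]
  pick_anchor([12, 10, 2, 12], 12) -> 0  [called from main, line 37]
Log origin:
  1: from main, line 36
  2: from pick_anchor, line 26
  3: from fold_scores, line 2
  4: from fold_scores, line 7
  5: from probe_limits, line 11
  6: from probe_limits, line 16
  7: from pick_anchor, line 29
  8: from main, line 38
A correct fix: line 31: replace `step` with `mid`.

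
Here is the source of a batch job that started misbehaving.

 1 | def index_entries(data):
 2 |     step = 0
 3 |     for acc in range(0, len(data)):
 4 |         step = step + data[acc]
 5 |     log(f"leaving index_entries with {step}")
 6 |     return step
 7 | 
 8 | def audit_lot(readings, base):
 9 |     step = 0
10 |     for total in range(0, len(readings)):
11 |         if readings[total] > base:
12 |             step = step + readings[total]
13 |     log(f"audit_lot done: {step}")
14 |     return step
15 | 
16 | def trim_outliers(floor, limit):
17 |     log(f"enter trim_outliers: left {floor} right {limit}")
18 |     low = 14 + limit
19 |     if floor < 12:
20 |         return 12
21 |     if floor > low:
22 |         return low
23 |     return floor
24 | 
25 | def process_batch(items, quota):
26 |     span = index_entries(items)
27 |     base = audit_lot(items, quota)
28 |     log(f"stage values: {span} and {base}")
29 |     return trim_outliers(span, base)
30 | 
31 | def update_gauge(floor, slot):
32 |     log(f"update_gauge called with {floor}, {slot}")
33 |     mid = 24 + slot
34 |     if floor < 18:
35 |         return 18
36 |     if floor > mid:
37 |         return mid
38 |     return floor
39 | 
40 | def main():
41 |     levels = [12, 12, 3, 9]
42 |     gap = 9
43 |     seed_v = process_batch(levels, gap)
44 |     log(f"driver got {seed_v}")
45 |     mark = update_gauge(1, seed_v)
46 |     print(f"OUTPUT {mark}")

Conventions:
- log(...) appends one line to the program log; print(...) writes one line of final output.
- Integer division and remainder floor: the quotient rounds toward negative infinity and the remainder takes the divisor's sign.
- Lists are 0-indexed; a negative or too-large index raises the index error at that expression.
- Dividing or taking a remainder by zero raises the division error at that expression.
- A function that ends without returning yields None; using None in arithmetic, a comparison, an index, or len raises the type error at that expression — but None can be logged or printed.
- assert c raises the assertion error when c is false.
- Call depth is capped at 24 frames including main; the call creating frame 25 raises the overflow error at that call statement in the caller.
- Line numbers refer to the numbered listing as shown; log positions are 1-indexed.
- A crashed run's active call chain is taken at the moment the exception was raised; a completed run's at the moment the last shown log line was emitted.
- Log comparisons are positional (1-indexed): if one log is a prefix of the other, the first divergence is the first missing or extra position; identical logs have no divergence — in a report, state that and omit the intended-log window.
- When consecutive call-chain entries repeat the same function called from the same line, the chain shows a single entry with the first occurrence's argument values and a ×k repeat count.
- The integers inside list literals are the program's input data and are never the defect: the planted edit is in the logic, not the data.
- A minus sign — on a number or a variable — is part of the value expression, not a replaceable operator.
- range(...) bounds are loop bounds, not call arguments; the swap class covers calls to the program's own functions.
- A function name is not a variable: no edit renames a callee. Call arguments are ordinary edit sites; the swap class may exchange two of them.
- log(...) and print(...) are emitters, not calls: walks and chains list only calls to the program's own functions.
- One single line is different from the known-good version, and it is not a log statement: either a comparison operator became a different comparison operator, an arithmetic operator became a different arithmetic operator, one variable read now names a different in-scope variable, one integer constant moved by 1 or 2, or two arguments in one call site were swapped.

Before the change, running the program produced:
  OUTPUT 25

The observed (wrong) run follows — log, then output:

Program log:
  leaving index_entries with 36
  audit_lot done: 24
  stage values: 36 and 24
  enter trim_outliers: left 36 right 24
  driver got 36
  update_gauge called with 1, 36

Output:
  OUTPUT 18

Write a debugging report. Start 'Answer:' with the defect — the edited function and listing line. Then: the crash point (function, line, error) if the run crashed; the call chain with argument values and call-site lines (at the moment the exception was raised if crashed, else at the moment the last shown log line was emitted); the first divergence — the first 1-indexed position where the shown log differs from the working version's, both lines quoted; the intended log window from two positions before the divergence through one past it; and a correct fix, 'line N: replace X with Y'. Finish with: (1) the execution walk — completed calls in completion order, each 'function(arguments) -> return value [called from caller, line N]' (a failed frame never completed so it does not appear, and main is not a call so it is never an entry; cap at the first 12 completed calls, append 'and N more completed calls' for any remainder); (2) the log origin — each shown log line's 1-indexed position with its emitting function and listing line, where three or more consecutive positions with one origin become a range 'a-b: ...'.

Answer: the defect is in main at line 45.
The tell: Position 6 is the first bad log line: 'update_gauge called with 1, 36' should read 'update_gauge called with 36, 1'.
Call chain: main -> update_gauge(1, 36) (called at line 45).
First divergence: at position 6 the run shows 'update_gauge called with 1, 36' where the working version logs 'update_gauge called with 36, 1'.
Intended log window:
  4: enter trim_outliers: left 36 right 24
  5: driver got 36
  6: update_gauge called with 36, 1
Execution walk:
  index_entries([12, 12, 3, 9]) -> 36  [called from process_batch, line 26]
  audit_lot([12, 12, 3, 9], 9) -> 24  [called from process_batch, line 27]
  trim_outliers(36, 24) -> 36  [called from process_batch, line 29]
  process_batch([12, 12, 3, 9], 9) -> 36  [called from main, line 43]
  update_gauge(1, 36) -> 18  [called from main, line 45]
Origin of each log line:
  1: logged in index_entries at line 5
  2: logged in audit_lot at line 13
  3: logged in process_batch at line 28
  4: logged in trim_outliers at line 17
  5: logged in main at line 44
  6: logged in update_gauge at line 32
A correct fix: line 45: replace `update_gauge(1, seed_v)` with `update_gauge(seed_v, 1)`.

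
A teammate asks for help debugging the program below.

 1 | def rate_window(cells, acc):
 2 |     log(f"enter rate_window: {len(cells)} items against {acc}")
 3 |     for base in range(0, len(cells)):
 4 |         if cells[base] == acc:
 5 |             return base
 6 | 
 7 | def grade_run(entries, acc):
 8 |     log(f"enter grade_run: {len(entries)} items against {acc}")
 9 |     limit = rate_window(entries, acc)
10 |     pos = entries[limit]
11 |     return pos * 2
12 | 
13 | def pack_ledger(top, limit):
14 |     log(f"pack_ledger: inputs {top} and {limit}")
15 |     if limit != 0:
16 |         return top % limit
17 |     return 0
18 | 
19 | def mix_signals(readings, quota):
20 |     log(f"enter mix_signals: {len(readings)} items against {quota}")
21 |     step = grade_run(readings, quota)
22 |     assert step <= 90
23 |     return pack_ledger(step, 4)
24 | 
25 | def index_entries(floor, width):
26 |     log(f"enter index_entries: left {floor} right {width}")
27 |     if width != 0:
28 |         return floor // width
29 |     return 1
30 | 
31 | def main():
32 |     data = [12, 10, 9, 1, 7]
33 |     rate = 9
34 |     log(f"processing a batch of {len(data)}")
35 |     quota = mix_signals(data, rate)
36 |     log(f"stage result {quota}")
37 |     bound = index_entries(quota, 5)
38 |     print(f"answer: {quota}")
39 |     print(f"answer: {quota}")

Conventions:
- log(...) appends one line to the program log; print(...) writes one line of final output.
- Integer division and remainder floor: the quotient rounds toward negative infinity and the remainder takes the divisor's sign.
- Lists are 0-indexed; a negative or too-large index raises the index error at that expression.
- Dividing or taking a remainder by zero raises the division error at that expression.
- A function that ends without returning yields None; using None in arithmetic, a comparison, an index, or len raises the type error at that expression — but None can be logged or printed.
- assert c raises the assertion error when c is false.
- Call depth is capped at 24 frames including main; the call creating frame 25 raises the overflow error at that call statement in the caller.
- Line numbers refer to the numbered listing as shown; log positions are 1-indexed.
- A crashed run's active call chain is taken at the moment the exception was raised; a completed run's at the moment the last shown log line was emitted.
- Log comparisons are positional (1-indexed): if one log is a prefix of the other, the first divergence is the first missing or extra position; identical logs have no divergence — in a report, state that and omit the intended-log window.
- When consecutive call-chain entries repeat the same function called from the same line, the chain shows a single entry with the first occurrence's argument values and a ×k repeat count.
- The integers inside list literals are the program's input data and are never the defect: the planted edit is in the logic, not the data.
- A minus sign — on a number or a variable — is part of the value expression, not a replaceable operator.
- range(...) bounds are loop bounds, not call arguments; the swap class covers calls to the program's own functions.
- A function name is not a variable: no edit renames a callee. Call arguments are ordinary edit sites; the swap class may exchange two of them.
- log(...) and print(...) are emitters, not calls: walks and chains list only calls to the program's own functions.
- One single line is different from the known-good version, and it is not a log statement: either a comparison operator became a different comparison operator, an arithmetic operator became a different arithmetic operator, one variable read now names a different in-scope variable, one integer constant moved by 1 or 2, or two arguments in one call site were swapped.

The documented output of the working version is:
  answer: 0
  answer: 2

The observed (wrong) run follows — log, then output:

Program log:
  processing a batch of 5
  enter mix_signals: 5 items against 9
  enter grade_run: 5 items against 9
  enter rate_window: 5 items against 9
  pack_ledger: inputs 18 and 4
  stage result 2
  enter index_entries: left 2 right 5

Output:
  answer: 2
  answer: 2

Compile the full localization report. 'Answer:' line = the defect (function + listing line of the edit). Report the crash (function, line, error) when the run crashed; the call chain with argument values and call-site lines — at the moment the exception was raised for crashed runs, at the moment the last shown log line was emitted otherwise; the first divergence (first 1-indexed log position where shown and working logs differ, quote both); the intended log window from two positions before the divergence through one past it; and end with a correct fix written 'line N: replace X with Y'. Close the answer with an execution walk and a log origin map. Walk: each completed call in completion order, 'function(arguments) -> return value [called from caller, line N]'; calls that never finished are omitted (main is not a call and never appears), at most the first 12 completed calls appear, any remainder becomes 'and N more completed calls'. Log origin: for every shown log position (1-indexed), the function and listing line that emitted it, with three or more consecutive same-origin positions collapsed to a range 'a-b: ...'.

Answer: the defect is in main at line 38.
Core observation: No log line changed; the fault shows up purely in the output.
Call chain: main -> index_entries(2, 5) (called at line 37).
First divergence: none; the two logs match at every position.
Execution walk:
  rate_window([12, 10, 9, 1, 7], 9) -> 2  [called from grade_run, line 9]
  grade_run([12, 10, 9, 1, 7], 9) -> 18  [called from mix_signals, line 21]
  pack_ledger(18, 4) -> 2  [called from mix_signals, line 23]
  mix_signals([12, 10, 9, 1, 7], 9) -> 2  [called from main, line 35]
  index_entries(2, 5) -> 0  [called from main, line 37]
Log line origins:
  1: logged in main at line 34
  2: logged in mix_signals at line 20
  3: logged in grade_run at line 8
  4: logged in rate_window at line 2
  5: logged in pack_ledger at line 14
  6: logged in main at line 36
  7: logged in index_entries at line 26
A correct fix: line 38: replace `quota` with `bound`.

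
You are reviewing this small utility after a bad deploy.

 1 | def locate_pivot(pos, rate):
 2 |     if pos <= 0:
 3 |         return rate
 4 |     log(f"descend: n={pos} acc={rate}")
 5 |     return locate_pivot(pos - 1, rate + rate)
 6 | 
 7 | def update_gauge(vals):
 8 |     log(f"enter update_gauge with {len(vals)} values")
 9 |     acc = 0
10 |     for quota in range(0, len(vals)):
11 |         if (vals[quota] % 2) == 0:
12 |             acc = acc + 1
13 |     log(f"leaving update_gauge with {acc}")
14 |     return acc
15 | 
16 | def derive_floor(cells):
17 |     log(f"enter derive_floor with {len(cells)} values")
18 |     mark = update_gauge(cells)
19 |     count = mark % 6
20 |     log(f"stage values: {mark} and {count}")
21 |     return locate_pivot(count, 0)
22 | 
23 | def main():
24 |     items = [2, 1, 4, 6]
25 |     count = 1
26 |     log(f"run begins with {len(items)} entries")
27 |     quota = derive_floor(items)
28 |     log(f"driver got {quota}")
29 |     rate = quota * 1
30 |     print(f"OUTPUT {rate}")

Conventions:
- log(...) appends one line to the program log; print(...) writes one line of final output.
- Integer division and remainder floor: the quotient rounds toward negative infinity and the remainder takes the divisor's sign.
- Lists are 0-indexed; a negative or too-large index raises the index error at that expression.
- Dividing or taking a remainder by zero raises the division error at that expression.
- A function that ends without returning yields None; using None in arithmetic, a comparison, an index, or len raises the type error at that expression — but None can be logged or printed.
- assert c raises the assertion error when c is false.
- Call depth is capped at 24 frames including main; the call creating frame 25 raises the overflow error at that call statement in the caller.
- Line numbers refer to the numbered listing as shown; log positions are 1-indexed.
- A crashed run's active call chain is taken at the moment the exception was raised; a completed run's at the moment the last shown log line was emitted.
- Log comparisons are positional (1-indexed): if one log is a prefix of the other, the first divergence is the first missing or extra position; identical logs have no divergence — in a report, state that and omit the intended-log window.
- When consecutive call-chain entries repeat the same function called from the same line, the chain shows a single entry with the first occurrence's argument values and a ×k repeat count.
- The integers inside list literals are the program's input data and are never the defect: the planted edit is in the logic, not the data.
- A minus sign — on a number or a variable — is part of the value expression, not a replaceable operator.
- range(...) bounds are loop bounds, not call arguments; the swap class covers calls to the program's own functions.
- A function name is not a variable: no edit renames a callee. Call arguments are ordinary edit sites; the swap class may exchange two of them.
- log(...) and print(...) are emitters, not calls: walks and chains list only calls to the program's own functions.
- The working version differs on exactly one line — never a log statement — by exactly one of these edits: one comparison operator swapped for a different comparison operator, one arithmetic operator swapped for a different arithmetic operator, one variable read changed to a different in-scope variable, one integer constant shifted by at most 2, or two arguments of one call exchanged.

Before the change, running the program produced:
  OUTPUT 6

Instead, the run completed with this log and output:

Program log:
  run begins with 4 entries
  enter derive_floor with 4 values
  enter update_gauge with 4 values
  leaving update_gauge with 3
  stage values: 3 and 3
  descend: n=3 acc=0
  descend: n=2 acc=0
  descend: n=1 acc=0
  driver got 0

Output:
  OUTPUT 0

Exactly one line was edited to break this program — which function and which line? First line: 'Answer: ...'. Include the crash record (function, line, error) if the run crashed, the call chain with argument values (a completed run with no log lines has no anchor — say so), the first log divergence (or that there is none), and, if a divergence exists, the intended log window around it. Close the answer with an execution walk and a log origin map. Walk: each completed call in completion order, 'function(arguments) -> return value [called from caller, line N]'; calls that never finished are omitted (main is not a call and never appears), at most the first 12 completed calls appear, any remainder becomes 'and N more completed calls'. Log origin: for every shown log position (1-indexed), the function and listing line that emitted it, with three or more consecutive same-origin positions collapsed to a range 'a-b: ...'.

Answer: the defect is in locate_pivot at line 5.
The tell: Everything matches until log position 7, which reads 'descend: n=2 acc=0' in place of 'descend: n=2 acc=3'.
Call chain: main.
First divergence: position 7 — the shown line 'descend: n=2 acc=0' should read 'descend: n=2 acc=3'.
Intended log window:
  5: stage values: 3 and 3
  6: descend: n=3 acc=0
  7: descend: n=2 acc=3
  8: descend: n=1 acc=5
Execution walk:
  update_gauge([2, 1, 4, 6]) -> 3  [called from derive_floor, line 18]
  locate_pivot(0, 0) -> 0  [called from locate_pivot, line 5]
  locate_pivot(1, 0) -> 0  [called from locate_pivot, line 5]
  locate_pivot(2, 0) -> 0  [called from locate_pivot, line 5]
  locate_pivot(3, 0) -> 0  [called from derive_floor, line 21]
  derive_floor([2, 1, 4, 6]) -> 0  [called from main, line 27]
Origin of each log line:
  1: from main, line 26
  2: from derive_floor, line 17
  3: from update_gauge, line 8
  4: from update_gauge, line 13
  5: from derive_floor, line 20
  6-8: from locate_pivot, line 4
  9: from main, line 28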